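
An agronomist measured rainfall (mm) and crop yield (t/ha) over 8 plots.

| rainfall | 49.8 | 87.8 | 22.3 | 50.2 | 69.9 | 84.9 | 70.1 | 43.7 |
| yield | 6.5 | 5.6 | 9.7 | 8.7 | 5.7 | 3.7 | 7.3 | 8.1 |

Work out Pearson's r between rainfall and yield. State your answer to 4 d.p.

-0.8686

n = 8, Σx = 478.7, Σy = 55.3, Σx² = 32123.93, Σy² = 408.47, Σxy = 3046.69
nΣxy − ΣxΣy = 24373.52 − 26472.11 = -2098.59
nΣx² − (Σx)² = 256991.44 − 229153.69 = 27837.75; nΣy² − (Σy)² = 3267.76 − 3058.09 = 209.67
r = -2098.59 / √(27837.75 × 209.67) = -2098.59 / 2415.9348 ≈ -0.8686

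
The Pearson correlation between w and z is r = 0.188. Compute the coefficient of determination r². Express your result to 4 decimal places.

r² = (0.188)² = 0.0353

0.0353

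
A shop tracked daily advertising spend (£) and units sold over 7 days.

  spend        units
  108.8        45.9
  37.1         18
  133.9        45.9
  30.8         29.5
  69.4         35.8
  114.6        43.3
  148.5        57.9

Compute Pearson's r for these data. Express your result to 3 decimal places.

0.931

n = 7, Σx = 643.1, Σy = 276.3, Σx² = 72093.47, Σy² = 11916.81, Σxy = 28761.18
nΣxy − ΣxΣy = 201328.26 − 177688.53 = 23639.73
nΣx² − (Σx)² = 504654.29 − 413577.61 = 91076.68; nΣy² − (Σy)² = 83417.67 − 76341.69 = 7075.98
r = 23639.73 / √(91076.68 × 7075.98) = 23639.73 / 25386.1530 ≈ 0.931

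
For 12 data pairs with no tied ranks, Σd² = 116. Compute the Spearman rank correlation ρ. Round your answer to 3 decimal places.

0.594

ρ = 1 − 6Σd² / [n(n²−1)] = 1 − 6×116 / (12×143)
  = 1 − 696/1716 = 1 − 0.4056 ≈ 0.594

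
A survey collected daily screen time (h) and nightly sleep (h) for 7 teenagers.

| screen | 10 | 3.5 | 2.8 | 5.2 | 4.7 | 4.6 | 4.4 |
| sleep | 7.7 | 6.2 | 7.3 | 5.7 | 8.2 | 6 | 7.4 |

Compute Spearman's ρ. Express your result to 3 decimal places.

Rank screen: 7, 2, 1, 6, 5, 4, 3
Rank sleep: 6, 3, 4, 1, 7, 2, 5
d = rank(screen) − rank(sleep): 1, -1, -3, 5, -2, 2, -2; Σd² = 48
ρ = 1 − 6Σd² / [n(n²−1)] = 1 − 6×48 / (7×48) = 1 − 288/336 ≈ 0.143

0.143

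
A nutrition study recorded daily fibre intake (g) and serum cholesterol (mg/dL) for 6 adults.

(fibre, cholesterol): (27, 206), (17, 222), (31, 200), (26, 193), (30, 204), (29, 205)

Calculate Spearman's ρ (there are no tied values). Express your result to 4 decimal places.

-0.4286

Rank fibre: 3, 1, 6, 2, 5, 4
Rank cholesterol: 5, 6, 2, 1, 3, 4
d = rank(fibre) − rank(cholesterol): -2, -5, 4, 1, 2, 0; Σd² = 50
ρ = 1 − 6Σd² / [n(n²−1)] = 1 − 6×50 / (6×35) = 1 − 300/210 ≈ -0.4286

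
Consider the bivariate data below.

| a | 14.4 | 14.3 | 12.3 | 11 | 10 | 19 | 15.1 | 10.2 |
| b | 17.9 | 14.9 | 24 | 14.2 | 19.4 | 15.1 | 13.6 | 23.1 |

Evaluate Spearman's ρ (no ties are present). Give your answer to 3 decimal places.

-0.476

Rank a: 6, 5, 4, 3, 1, 8, 7, 2
Rank b: 5, 3, 8, 2, 6, 4, 1, 7
d = rank(a) − rank(b): 1, 2, -4, 1, -5, 4, 6, -5; Σd² = 124
ρ = 1 − 6Σd² / [n(n²−1)] = 1 − 6×124 / (8×63) = 1 − 744/504 ≈ -0.476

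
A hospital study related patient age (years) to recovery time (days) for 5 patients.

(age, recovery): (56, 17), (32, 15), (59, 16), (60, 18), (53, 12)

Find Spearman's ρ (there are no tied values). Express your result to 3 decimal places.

0.800

Rank age: 3, 1, 4, 5, 2
Rank recovery: 4, 2, 3, 5, 1
d = rank(age) − rank(recovery): -1, -1, 1, 0, 1; Σd² = 4
ρ = 1 − 6Σd² / [n(n²−1)] = 1 − 6×4 / (5×24) = 1 − 24/120 ≈ 0.800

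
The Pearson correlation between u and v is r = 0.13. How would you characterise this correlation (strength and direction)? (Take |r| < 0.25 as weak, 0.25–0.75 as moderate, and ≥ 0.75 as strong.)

weak positive

r = 0.13 > 0 so the relationship is positive.
|r| = 0.13, which falls in the weak range.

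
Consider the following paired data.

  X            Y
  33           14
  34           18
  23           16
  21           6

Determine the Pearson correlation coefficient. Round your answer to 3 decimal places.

0.657

n = 4, ΣX = 111, ΣY = 54, ΣX² = 3215, ΣY² = 812, ΣXY = 1568
nΣXY − ΣXΣY = 6272 − 5994 = 278
nΣX² − (ΣX)² = 12860 − 12321 = 539; nΣY² − (ΣY)² = 3248 − 2916 = 332
r = 278 / √(539 × 332) = 278 / 423.0225 ≈ 0.657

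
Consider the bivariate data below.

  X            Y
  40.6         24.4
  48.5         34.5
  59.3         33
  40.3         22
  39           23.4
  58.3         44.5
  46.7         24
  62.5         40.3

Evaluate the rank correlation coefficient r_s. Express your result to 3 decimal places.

0.833

Rank X: 3, 5, 7, 2, 1, 6, 4, 8
Rank Y: 4, 6, 5, 1, 2, 8, 3, 7
d = rank(X) − rank(Y): -1, -1, 2, 1, -1, -2, 1, 1; Σd² = 14
ρ = 1 − 6Σd² / [n(n²−1)] = 1 − 6×14 / (8×63) = 1 − 84/504 ≈ 0.833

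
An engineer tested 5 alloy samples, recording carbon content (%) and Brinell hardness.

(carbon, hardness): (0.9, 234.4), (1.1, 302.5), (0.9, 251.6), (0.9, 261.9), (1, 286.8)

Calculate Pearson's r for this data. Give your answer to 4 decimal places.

0.9167

n = 5, Σx = 4.8, Σy = 1337.2, Σx² = 4.64, Σy² = 360598.02, Σxy = 1292.66
nΣxy − ΣxΣy = 6463.3 − 6418.56 = 44.74
nΣx² − (Σx)² = 23.2 − 23.04 = 0.16; nΣy² − (Σy)² = 1802990.1 − 1788103.84 = 14886.26
r = 44.74 / √(0.16 × 14886.26) = 44.74 / 48.8037 ≈ 0.9167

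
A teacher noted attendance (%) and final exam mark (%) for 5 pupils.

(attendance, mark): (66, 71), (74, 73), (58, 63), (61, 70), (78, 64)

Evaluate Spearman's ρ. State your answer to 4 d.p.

0.4000

Rank attendance: 3, 4, 1, 2, 5
Rank mark: 4, 5, 1, 3, 2
d = rank(attendance) − rank(mark): -1, -1, 0, -1, 3; Σd² = 12
ρ = 1 − 6Σd² / [n(n²−1)] = 1 − 6×12 / (5×24) = 1 − 72/120 ≈ 0.4000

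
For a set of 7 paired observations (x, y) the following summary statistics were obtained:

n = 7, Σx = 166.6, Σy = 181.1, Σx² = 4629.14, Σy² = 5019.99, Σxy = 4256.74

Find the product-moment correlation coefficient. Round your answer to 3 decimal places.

-0.113

r = (nΣxy − ΣxΣy) / √[(nΣx² − (Σx)²)(nΣy² − (Σy)²)]
Numerator: 7×4256.74 − 166.6×181.1 = -374.08
Denominator: √[(32403.98 − 27755.56)(35139.93 − 32797.21)] = √[4648.42 × 2342.72] = 3299.9919
r = -374.08 / 3299.9919 ≈ -0.113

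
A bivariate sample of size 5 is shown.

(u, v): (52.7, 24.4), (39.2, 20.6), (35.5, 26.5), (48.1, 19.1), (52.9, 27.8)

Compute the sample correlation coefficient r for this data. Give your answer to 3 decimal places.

n = 5, Σu = 228.4, Σv = 118.4, Σu² = 10686.2, Σv² = 2859.62, Σuv = 5423.48
nΣuv − ΣuΣv = 27117.4 − 27042.56 = 74.84
nΣu² − (Σu)² = 53431 − 52166.56 = 1264.44; nΣv² − (Σv)² = 14298.1 − 14018.56 = 279.54
r = 74.84 / √(1264.44 × 279.54) = 74.84 / 594.5263 ≈ 0.126

0.126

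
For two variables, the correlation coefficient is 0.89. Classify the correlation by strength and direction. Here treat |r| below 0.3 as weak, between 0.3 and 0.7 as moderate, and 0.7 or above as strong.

strong positive

r = 0.89 > 0 so the relationship is positive.
|r| = 0.89, which falls in the strong range.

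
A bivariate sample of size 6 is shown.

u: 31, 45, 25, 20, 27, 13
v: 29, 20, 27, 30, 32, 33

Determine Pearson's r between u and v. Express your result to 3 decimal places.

-0.872

n = 6, Σu = 161, Σv = 171, Σu² = 4909, Σv² = 4983, Σuv = 4367
nΣuv − ΣuΣv = 26202 − 27531 = -1329
nΣu² − (Σu)² = 29454 − 25921 = 3533; nΣv² − (Σv)² = 29898 − 29241 = 657
r = -1329 / √(3533 × 657) = -1329 / 1523.5423 ≈ -0.872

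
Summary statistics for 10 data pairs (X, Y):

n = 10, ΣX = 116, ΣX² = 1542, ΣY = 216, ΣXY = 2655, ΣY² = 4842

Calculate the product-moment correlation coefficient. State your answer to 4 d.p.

r = (nΣXY − ΣXΣY) / √[(nΣX² − (ΣX)²)(nΣY² − (ΣY)²)]
Numerator: 10×2655 − 116×216 = 1494
Denominator: √[(15420 − 13456)(48420 − 46656)] = √[1964 × 1764] = 1861.3157
r = 1494 / 1861.3157 ≈ 0.8027

0.8027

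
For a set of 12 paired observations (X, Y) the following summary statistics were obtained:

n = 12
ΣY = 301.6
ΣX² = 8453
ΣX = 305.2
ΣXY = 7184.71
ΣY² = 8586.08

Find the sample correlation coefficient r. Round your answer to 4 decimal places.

-0.5830

r = (nΣXY − ΣXΣY) / √[(nΣX² − (ΣX)²)(nΣY² − (ΣY)²)]
Numerator: 12×7184.71 − 305.2×301.6 = -5831.8
Denominator: √[(101436 − 93147.04)(103032.96 − 90962.56)] = √[8288.96 × 12070.4] = 10002.5528
r = -5831.8 / 10002.5528 ≈ -0.5830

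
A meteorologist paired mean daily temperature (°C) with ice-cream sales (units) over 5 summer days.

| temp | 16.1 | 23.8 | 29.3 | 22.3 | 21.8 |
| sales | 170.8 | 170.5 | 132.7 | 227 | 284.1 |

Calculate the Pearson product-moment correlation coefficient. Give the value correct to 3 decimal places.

-0.332

n = 5, Σx = 113.3, Σy = 985.1, Σx² = 2656.67, Σy² = 208093.99, Σxy = 21951.37
nΣxy − ΣxΣy = 109756.85 − 111611.83 = -1854.98
nΣx² − (Σx)² = 13283.35 − 12836.89 = 446.46; nΣy² − (Σy)² = 1040469.95 − 970422.01 = 70047.94
r = -1854.98 / √(446.46 × 70047.94) = -1854.98 / 5592.2807 ≈ -0.332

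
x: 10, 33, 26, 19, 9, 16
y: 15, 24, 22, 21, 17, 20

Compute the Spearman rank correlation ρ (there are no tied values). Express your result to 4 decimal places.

Rank x: 2, 6, 5, 4, 1, 3
Rank y: 1, 6, 5, 4, 2, 3
d = rank(x) − rank(y): 1, 0, 0, 0, -1, 0; Σd² = 2
ρ = 1 − 6Σd² / [n(n²−1)] = 1 − 6×2 / (6×35) = 1 − 12/210 ≈ 0.9429

0.9429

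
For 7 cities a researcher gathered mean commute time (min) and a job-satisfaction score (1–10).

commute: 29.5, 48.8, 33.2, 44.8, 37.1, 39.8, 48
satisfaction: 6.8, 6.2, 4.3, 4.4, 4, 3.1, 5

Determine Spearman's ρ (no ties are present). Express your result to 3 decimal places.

0.107

Rank commute: 1, 7, 2, 5, 3, 4, 6
Rank satisfaction: 7, 6, 3, 4, 2, 1, 5
d = rank(commute) − rank(satisfaction): -6, 1, -1, 1, 1, 3, 1; Σd² = 50
ρ = 1 − 6Σd² / [n(n²−1)] = 1 − 6×50 / (7×48) = 1 − 300/336 ≈ 0.107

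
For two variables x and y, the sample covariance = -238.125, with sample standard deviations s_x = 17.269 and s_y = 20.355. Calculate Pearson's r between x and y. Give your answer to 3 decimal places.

r = Cov(x,y) / (s_x · s_y) = -238.125 / (17.269 × 20.355)
  = -238.125 / 351.5105 ≈ -0.677

-0.677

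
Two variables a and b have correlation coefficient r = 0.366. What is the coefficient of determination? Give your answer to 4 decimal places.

0.1340

r² = (0.366)² = 0.1340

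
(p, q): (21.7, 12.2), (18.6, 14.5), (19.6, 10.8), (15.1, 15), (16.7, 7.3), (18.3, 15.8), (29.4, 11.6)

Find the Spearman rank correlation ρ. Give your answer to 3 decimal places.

-0.286

Rank p: 6, 4, 5, 1, 2, 3, 7
Rank q: 4, 5, 2, 6, 1, 7, 3
d = rank(p) − rank(q): 2, -1, 3, -5, 1, -4, 4; Σd² = 72
ρ = 1 − 6Σd² / [n(n²−1)] = 1 − 6×72 / (7×48) = 1 − 432/336 ≈ -0.286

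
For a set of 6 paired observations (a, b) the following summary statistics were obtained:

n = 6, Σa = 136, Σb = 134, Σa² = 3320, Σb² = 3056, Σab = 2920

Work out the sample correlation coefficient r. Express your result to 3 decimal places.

-0.957

r = (nΣab − ΣaΣb) / √[(nΣa² − (Σa)²)(nΣb² − (Σb)²)]
Numerator: 6×2920 − 136×134 = -704
Denominator: √[(19920 − 18496)(18336 − 17956)] = √[1424 × 380] = 735.6086
r = -704 / 735.6086 ≈ -0.957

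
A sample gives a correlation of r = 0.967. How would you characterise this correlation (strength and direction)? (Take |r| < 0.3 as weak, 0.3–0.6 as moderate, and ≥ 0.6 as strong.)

strong positive

r = 0.967 > 0 so the relationship is positive.
|r| = 0.967, which falls in the strong range.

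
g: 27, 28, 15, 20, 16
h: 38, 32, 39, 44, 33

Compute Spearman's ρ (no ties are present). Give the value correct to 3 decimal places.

-0.500

Rank g: 4, 5, 1, 3, 2
Rank h: 3, 1, 4, 5, 2
d = rank(g) − rank(h): 1, 4, -3, -2, 0; Σd² = 30
ρ = 1 − 6Σd² / [n(n²−1)] = 1 − 6×30 / (5×24) = 1 − 180/120 ≈ -0.500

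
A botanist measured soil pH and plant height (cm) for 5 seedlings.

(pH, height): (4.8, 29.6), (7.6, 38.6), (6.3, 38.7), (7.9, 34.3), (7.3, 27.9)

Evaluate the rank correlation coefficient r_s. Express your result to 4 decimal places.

Rank pH: 1, 4, 2, 5, 3
Rank height: 2, 4, 5, 3, 1
d = rank(pH) − rank(height): -1, 0, -3, 2, 2; Σd² = 18
ρ = 1 − 6Σd² / [n(n²−1)] = 1 − 6×18 / (5×24) = 1 − 108/120 ≈ 0.1000

0.1000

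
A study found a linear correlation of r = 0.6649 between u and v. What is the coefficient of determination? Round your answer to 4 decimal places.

0.4421

r² = (0.6649)² = 0.4421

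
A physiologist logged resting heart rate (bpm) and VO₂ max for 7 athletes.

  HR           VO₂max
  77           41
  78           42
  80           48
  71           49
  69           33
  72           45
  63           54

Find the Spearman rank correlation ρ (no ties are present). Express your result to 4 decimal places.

-0.2143

Rank HR: 5, 6, 7, 3, 2, 4, 1
Rank VO₂max: 2, 3, 5, 6, 1, 4, 7
d = rank(HR) − rank(VO₂max): 3, 3, 2, -3, 1, 0, -6; Σd² = 68
ρ = 1 − 6Σd² / [n(n²−1)] = 1 − 6×68 / (7×48) = 1 − 408/336 ≈ -0.2143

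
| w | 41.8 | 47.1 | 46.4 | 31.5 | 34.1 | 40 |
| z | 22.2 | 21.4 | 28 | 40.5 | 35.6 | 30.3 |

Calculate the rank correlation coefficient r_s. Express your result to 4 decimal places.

Rank w: 4, 6, 5, 1, 2, 3
Rank z: 2, 1, 3, 6, 5, 4
d = rank(w) − rank(z): 2, 5, 2, -5, -3, -1; Σd² = 68
ρ = 1 − 6Σd² / [n(n²−1)] = 1 − 6×68 / (6×35) = 1 − 408/210 ≈ -0.9429

-0.9429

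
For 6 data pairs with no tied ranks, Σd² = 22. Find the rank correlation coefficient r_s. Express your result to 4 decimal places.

0.3714

ρ = 1 − 6Σd² / [n(n²−1)] = 1 − 6×22 / (6×35)
  = 1 − 132/210 = 1 − 0.62857 ≈ 0.3714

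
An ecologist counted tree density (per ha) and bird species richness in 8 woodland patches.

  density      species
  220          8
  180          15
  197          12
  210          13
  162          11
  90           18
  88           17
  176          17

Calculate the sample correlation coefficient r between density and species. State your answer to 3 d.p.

-0.739

n = 8, Σx = 1323, Σy = 111, Σx² = 236773, Σy² = 1625, Σxy = 17444
nΣxy − ΣxΣy = 139552 − 146853 = -7301
nΣx² − (Σx)² = 1894184 − 1750329 = 143855; nΣy² − (Σy)² = 13000 − 12321 = 679
r = -7301 / √(143855 × 679) = -7301 / 9883.1951 ≈ -0.739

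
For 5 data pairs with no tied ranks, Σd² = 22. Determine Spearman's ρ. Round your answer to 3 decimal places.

-0.100

ρ = 1 − 6Σd² / [n(n²−1)] = 1 − 6×22 / (5×24)
  = 1 − 132/120 = 1 − 1.1000 ≈ -0.100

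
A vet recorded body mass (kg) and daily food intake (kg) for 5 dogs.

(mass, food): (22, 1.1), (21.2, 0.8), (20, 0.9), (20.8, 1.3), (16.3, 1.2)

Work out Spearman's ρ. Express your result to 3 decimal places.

-0.300

Rank mass: 5, 4, 2, 3, 1
Rank food: 3, 1, 2, 5, 4
d = rank(mass) − rank(food): 2, 3, 0, -2, -3; Σd² = 26
ρ = 1 − 6Σd² / [n(n²−1)] = 1 − 6×26 / (5×24) = 1 − 156/120 ≈ -0.300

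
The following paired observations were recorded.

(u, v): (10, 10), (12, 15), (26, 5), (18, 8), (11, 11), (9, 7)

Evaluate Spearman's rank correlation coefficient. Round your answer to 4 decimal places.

-0.2000

Rank u: 2, 4, 6, 5, 3, 1
Rank v: 4, 6, 1, 3, 5, 2
d = rank(u) − rank(v): -2, -2, 5, 2, -2, -1; Σd² = 42
ρ = 1 − 6Σd² / [n(n²−1)] = 1 − 6×42 / (6×35) = 1 − 252/210 ≈ -0.2000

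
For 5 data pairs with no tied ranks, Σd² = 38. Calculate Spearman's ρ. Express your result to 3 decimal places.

-0.900

ρ = 1 − 6Σd² / [n(n²−1)] = 1 − 6×38 / (5×24)
  = 1 − 228/120 = 1 − 1.9000 ≈ -0.900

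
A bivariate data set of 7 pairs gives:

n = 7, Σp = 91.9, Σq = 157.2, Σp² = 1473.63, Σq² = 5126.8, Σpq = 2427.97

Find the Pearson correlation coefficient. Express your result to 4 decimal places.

r = (nΣpq − ΣpΣq) / √[(nΣp² − (Σp)²)(nΣq² − (Σq)²)]
Numerator: 7×2427.97 − 91.9×157.2 = 2549.11
Denominator: √[(10315.41 − 8445.61)(35887.6 − 24711.84)] = √[1869.8 × 11175.76] = 4571.2620
r = 2549.11 / 4571.2620 ≈ 0.5576

0.5576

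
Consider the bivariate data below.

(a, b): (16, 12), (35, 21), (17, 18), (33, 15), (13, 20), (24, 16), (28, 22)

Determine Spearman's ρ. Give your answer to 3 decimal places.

Rank a: 2, 7, 3, 6, 1, 4, 5
Rank b: 1, 6, 4, 2, 5, 3, 7
d = rank(a) − rank(b): 1, 1, -1, 4, -4, 1, -2; Σd² = 40
ρ = 1 − 6Σd² / [n(n²−1)] = 1 − 6×40 / (7×48) = 1 − 240/336 ≈ 0.286

0.286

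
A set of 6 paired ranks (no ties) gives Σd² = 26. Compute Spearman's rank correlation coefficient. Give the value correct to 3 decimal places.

0.257

ρ = 1 − 6Σd² / [n(n²−1)] = 1 − 6×26 / (6×35)
  = 1 − 156/210 = 1 − 0.7429 ≈ 0.257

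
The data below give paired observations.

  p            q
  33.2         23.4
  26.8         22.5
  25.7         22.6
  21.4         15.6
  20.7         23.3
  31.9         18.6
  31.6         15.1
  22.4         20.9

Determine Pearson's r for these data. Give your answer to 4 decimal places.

n = 8, Σp = 213.7, Σq = 162, Σp² = 5885.35, Σq² = 3361.6, Σpq = 4315.51
nΣpq − ΣpΣq = 34524.08 − 34619.4 = -95.32
nΣp² − (Σp)² = 47082.8 − 45667.69 = 1415.11; nΣq² − (Σq)² = 26892.8 − 26244 = 648.8
r = -95.32 / √(1415.11 × 648.8) = -95.32 / 958.1875 ≈ -0.0995

-0.0995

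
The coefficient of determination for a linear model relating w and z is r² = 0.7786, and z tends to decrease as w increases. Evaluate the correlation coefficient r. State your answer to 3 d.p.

|r| = √0.7786 = 0.882
The association is negative, so r = −0.882.

-0.882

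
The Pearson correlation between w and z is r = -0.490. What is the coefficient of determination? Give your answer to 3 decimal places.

r² = (-0.490)² = 0.240

0.240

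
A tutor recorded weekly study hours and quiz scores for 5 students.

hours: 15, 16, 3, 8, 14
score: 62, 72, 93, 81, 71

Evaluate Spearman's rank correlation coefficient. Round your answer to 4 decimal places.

-0.7000

Rank hours: 4, 5, 1, 2, 3
Rank score: 1, 3, 5, 4, 2
d = rank(hours) − rank(score): 3, 2, -4, -2, 1; Σd² = 34
ρ = 1 − 6Σd² / [n(n²−1)] = 1 − 6×34 / (5×24) = 1 − 204/120 ≈ -0.7000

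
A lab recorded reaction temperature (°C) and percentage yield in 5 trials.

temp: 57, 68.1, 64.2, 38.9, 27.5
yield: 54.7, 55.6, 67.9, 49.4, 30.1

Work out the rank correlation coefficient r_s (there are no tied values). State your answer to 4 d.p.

Rank temp: 3, 5, 4, 2, 1
Rank yield: 3, 4, 5, 2, 1
d = rank(temp) − rank(yield): 0, 1, -1, 0, 0; Σd² = 2
ρ = 1 − 6Σd² / [n(n²−1)] = 1 − 6×2 / (5×24) = 1 − 12/120 ≈ 0.9000

0.9000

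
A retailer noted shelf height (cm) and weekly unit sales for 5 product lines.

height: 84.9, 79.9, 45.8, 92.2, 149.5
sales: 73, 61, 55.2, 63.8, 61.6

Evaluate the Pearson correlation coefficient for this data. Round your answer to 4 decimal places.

0.2397

n = 5, Σx = 452.3, Σy = 314.6, Σx² = 46540.75, Σy² = 19962.04, Σxy = 28691.32
nΣxy − ΣxΣy = 143456.6 − 142293.58 = 1163.02
nΣx² − (Σx)² = 232703.75 − 204575.29 = 28128.46; nΣy² − (Σy)² = 99810.2 − 98973.16 = 837.04
r = 1163.02 / √(28128.46 × 837.04) = 1163.02 / 4852.2826 ≈ 0.2397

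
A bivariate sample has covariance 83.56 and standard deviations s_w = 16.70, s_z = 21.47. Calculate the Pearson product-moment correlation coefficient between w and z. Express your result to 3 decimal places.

0.233

r = Cov(w,z) / (s_w · s_z) = 83.56 / (16.70 × 21.47)
  = 83.56 / 358.5490 ≈ 0.233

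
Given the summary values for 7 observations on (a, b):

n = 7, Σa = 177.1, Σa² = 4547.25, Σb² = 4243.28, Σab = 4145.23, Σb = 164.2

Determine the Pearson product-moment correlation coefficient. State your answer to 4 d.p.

r = (nΣab − ΣaΣb) / √[(nΣa² − (Σa)²)(nΣb² − (Σb)²)]
Numerator: 7×4145.23 − 177.1×164.2 = -63.21
Denominator: √[(31830.75 − 31364.41)(29702.96 − 26961.64)] = √[466.34 × 2741.32] = 1130.6578
r = -63.21 / 1130.6578 ≈ -0.0559

-0.0559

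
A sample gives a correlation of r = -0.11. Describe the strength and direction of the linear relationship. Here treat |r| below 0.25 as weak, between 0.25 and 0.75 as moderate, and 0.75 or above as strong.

r = -0.11 < 0 so the relationship is negative.
|r| = 0.11, which falls in the weak range.

weak negative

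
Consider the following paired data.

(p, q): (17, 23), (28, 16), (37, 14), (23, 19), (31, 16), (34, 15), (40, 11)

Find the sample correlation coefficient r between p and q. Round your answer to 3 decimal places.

-0.977

n = 7, Σp = 210, Σq = 114, Σp² = 6688, Σq² = 1944, Σpq = 3240
nΣpq − ΣpΣq = 22680 − 23940 = -1260
nΣp² − (Σp)² = 46816 − 44100 = 2716; nΣq² − (Σq)² = 13608 − 12996 = 612
r = -1260 / √(2716 × 612) = -1260 / 1289.2603 ≈ -0.977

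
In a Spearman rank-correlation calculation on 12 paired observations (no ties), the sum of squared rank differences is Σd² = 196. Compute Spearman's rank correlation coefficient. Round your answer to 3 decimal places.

0.315

ρ = 1 − 6Σd² / [n(n²−1)] = 1 − 6×196 / (12×143)
  = 1 − 1176/1716 = 1 − 0.6853 ≈ 0.315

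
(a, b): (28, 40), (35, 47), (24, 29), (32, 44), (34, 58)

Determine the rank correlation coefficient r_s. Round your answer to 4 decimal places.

0.9000

Rank a: 2, 5, 1, 3, 4
Rank b: 2, 4, 1, 3, 5
d = rank(a) − rank(b): 0, 1, 0, 0, -1; Σd² = 2
ρ = 1 − 6Σd² / [n(n²−1)] = 1 − 6×2 / (5×24) = 1 − 12/120 ≈ 0.9000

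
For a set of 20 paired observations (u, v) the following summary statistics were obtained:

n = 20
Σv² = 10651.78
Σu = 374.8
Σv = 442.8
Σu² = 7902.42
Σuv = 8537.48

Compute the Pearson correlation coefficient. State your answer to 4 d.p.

r = (nΣuv − ΣuΣv) / √[(nΣu² − (Σu)²)(nΣv² − (Σv)²)]
Numerator: 20×8537.48 − 374.8×442.8 = 4788.16
Denominator: √[(158048.4 − 140475.04)(213035.6 − 196071.84)] = √[17573.36 × 16963.76] = 17265.8698
r = 4788.16 / 17265.8698 ≈ 0.2773

0.2773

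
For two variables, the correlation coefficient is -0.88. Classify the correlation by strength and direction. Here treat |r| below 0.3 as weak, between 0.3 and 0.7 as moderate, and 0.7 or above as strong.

r = -0.88 < 0 so the relationship is negative.
|r| = 0.88, which falls in the strong range.

strong negative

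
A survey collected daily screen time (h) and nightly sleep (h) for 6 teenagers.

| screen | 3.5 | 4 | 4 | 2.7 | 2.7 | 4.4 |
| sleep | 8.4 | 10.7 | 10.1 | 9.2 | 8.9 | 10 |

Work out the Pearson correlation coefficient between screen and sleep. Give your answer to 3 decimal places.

n = 6, Σx = 21.3, Σy = 57.3, Σx² = 78.19, Σy² = 550.91, Σxy = 205.47
nΣxy − ΣxΣy = 1232.82 − 1220.49 = 12.33
nΣx² − (Σx)² = 469.14 − 453.69 = 15.45; nΣy² − (Σy)² = 3305.46 − 3283.29 = 22.17
r = 12.33 / √(15.45 × 22.17) = 12.33 / 18.5075 ≈ 0.666

0.666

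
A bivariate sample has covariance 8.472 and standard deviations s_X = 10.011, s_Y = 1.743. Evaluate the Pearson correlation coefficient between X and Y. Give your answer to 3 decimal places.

r = Cov(X,Y) / (s_X · s_Y) = 8.472 / (10.011 × 1.743)
  = 8.472 / 17.4492 ≈ 0.486

0.486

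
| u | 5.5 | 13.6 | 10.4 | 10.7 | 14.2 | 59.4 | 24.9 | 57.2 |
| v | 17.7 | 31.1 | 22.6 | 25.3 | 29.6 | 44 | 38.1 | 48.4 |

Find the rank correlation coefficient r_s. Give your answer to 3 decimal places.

0.952

Rank u: 1, 4, 2, 3, 5, 8, 6, 7
Rank v: 1, 5, 2, 3, 4, 7, 6, 8
d = rank(u) − rank(v): 0, -1, 0, 0, 1, 1, 0, -1; Σd² = 4
ρ = 1 − 6Σd² / [n(n²−1)] = 1 − 6×4 / (8×63) = 1 − 24/504 ≈ 0.952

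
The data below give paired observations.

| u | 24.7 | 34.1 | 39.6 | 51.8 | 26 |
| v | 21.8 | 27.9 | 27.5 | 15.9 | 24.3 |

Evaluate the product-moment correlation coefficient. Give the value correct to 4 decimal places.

-0.4724

n = 5, Σu = 176.2, Σv = 117.4, Σu² = 6700.3, Σv² = 2853.2, Σuv = 4034.27
nΣuv − ΣuΣv = 20171.35 − 20685.88 = -514.53
nΣu² − (Σu)² = 33501.5 − 31046.44 = 2455.06; nΣv² − (Σv)² = 14266 − 13782.76 = 483.24
r = -514.53 / √(2455.06 × 483.24) = -514.53 / 1089.2122 ≈ -0.4724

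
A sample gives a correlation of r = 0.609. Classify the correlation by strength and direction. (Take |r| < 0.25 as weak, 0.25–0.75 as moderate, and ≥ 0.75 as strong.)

r = 0.609 > 0 so the relationship is positive.
|r| = 0.609, which falls in the moderate range.

moderate positive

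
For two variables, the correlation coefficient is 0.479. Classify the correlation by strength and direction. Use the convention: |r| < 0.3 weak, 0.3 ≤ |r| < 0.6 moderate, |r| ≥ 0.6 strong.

r = 0.479 > 0 so the relationship is positive.
|r| = 0.479, which falls in the moderate range.

moderate positive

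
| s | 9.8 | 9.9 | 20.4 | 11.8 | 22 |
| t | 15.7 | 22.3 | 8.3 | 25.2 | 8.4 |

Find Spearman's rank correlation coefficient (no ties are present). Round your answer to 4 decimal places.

Rank s: 1, 2, 4, 3, 5
Rank t: 3, 4, 1, 5, 2
d = rank(s) − rank(t): -2, -2, 3, -2, 3; Σd² = 30
ρ = 1 − 6Σd² / [n(n²−1)] = 1 − 6×30 / (5×24) = 1 − 180/120 ≈ -0.5000

-0.5000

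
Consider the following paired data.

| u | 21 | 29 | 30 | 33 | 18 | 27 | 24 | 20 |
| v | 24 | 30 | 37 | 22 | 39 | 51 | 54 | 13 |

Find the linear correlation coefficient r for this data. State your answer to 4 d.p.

n = 8, Σu = 202, Σv = 270, Σu² = 5300, Σv² = 10536, Σuv = 6845
nΣuv − ΣuΣv = 54760 − 54540 = 220
nΣu² − (Σu)² = 42400 − 40804 = 1596; nΣv² − (Σv)² = 84288 − 72900 = 11388
r = 220 / √(1596 × 11388) = 220 / 4263.2438 ≈ 0.0516

0.0516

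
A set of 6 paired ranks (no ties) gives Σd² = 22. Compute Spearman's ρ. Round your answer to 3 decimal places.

ρ = 1 − 6Σd² / [n(n²−1)] = 1 − 6×22 / (6×35)
  = 1 − 132/210 = 1 − 0.6286 ≈ 0.371

0.371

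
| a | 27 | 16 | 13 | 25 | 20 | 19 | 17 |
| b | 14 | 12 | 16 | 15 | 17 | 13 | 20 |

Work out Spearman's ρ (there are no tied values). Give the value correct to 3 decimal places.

-0.036

Rank a: 7, 2, 1, 6, 5, 4, 3
Rank b: 3, 1, 5, 4, 6, 2, 7
d = rank(a) − rank(b): 4, 1, -4, 2, -1, 2, -4; Σd² = 58
ρ = 1 − 6Σd² / [n(n²−1)] = 1 − 6×58 / (7×48) = 1 − 348/336 ≈ -0.036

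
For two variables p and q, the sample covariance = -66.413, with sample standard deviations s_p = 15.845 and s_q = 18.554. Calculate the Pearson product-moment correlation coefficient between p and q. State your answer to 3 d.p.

r = Cov(p,q) / (s_p · s_q) = -66.413 / (15.845 × 18.554)
  = -66.413 / 293.9881 ≈ -0.226

-0.226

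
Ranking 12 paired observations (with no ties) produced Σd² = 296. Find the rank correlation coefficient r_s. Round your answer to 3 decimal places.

-0.035

ρ = 1 − 6Σd² / [n(n²−1)] = 1 − 6×296 / (12×143)
  = 1 − 1776/1716 = 1 − 1.0350 ≈ -0.035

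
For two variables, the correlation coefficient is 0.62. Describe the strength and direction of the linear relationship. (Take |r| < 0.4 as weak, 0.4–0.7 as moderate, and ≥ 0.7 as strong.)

r = 0.62 > 0 so the relationship is positive.
|r| = 0.62, which falls in the moderate range.

moderate positive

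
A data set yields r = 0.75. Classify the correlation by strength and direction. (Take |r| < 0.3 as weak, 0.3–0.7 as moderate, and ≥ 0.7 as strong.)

r = 0.75 > 0 so the relationship is positive.
|r| = 0.75, which falls in the strong range.

strong positive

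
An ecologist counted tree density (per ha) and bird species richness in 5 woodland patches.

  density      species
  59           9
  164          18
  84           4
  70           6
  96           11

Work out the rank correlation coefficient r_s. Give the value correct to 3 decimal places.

0.600

Rank density: 1, 5, 3, 2, 4
Rank species: 3, 5, 1, 2, 4
d = rank(density) − rank(species): -2, 0, 2, 0, 0; Σd² = 8
ρ = 1 − 6Σd² / [n(n²−1)] = 1 − 6×8 / (5×24) = 1 − 48/120 ≈ 0.600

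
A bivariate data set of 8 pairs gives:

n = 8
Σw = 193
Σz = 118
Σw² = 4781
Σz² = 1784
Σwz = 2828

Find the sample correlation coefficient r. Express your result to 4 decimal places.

r = (nΣwz − ΣwΣz) / √[(nΣw² − (Σw)²)(nΣz² − (Σz)²)]
Numerator: 8×2828 − 193×118 = -150
Denominator: √[(38248 − 37249)(14272 − 13924)] = √[999 × 348] = 589.6202
r = -150 / 589.6202 ≈ -0.2544

-0.2544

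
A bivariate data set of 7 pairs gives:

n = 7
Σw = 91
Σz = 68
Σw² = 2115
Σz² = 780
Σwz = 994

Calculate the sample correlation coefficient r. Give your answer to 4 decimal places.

r = (nΣwz − ΣwΣz) / √[(nΣw² − (Σw)²)(nΣz² − (Σz)²)]
Numerator: 7×994 − 91×68 = 770
Denominator: √[(14805 − 8281)(5460 − 4624)] = √[6524 × 836] = 2335.3938
r = 770 / 2335.3938 ≈ 0.3297

0.3297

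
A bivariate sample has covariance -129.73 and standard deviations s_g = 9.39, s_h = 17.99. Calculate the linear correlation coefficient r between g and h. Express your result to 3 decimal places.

-0.768

r = Cov(g,h) / (s_g · s_h) = -129.73 / (9.39 × 17.99)
  = -129.73 / 168.9261 ≈ -0.768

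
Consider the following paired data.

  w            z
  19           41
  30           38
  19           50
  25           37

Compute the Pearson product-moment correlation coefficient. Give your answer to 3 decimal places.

n = 4, Σw = 93, Σz = 166, Σw² = 2247, Σz² = 6994, Σwz = 3794
nΣwz − ΣwΣz = 15176 − 15438 = -262
nΣw² − (Σw)² = 8988 − 8649 = 339; nΣz² − (Σz)² = 27976 − 27556 = 420
r = -262 / √(339 × 420) = -262 / 377.3327 ≈ -0.694

-0.694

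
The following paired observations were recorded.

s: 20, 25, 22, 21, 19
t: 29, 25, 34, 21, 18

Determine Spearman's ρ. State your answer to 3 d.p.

0.500

Rank s: 2, 5, 4, 3, 1
Rank t: 4, 3, 5, 2, 1
d = rank(s) − rank(t): -2, 2, -1, 1, 0; Σd² = 10
ρ = 1 − 6Σd² / [n(n²−1)] = 1 − 6×10 / (5×24) = 1 − 60/120 ≈ 0.500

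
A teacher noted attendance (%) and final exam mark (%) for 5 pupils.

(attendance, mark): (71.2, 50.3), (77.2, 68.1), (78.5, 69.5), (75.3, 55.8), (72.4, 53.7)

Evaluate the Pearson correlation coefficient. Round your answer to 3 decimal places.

n = 5, Σx = 374.6, Σy = 297.4, Σx² = 28103.38, Σy² = 17995.28, Σxy = 22384.05
nΣxy − ΣxΣy = 111920.25 − 111406.04 = 514.21
nΣx² − (Σx)² = 140516.9 − 140325.16 = 191.74; nΣy² − (Σy)² = 89976.4 − 88446.76 = 1529.64
r = 514.21 / √(191.74 × 1529.64) = 514.21 / 541.5655 ≈ 0.949

0.949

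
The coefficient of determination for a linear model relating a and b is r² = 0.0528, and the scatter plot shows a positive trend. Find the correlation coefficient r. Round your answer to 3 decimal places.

|r| = √0.0528 = 0.230
The association is positive, so r = 0.230.

0.230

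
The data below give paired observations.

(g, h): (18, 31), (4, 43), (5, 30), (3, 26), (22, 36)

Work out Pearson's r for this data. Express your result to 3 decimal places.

0.101

n = 5, Σg = 52, Σh = 166, Σg² = 858, Σh² = 5682, Σgh = 1750
nΣgh − ΣgΣh = 8750 − 8632 = 118
nΣg² − (Σg)² = 4290 − 2704 = 1586; nΣh² − (Σh)² = 28410 − 27556 = 854
r = 118 / √(1586 × 854) = 118 / 1163.8058 ≈ 0.101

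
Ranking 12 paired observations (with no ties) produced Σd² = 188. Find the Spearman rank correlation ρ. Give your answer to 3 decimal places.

0.343

ρ = 1 − 6Σd² / [n(n²−1)] = 1 − 6×188 / (12×143)
  = 1 − 1128/1716 = 1 − 0.6573 ≈ 0.343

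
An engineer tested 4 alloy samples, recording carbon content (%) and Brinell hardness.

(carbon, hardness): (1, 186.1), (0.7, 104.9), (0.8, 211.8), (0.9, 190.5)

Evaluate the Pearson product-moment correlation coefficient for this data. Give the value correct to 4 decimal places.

0.6109

n = 4, Σx = 3.4, Σy = 693.3, Σx² = 2.94, Σy² = 126786.71, Σxy = 600.42
nΣxy − ΣxΣy = 2401.68 − 2357.22 = 44.46
nΣx² − (Σx)² = 11.76 − 11.56 = 0.2; nΣy² − (Σy)² = 507146.84 − 480664.89 = 26481.95
r = 44.46 / √(0.2 × 26481.95) = 44.46 / 72.7763 ≈ 0.6109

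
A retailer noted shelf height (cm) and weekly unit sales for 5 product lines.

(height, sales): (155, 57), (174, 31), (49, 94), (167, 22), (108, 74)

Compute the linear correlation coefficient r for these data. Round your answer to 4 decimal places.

-0.9303

n = 5, Σx = 653, Σy = 278, Σx² = 96255, Σy² = 19006, Σxy = 30501
nΣxy − ΣxΣy = 152505 − 181534 = -29029
nΣx² − (Σx)² = 481275 − 426409 = 54866; nΣy² − (Σy)² = 95030 − 77284 = 17746
r = -29029 / √(54866 × 17746) = -29029 / 31203.3978 ≈ -0.9303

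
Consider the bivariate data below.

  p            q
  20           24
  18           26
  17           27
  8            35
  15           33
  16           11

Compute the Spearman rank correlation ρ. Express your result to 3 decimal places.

Rank p: 6, 5, 4, 1, 2, 3
Rank q: 2, 3, 4, 6, 5, 1
d = rank(p) − rank(q): 4, 2, 0, -5, -3, 2; Σd² = 58
ρ = 1 − 6Σd² / [n(n²−1)] = 1 − 6×58 / (6×35) = 1 − 348/210 ≈ -0.657

-0.657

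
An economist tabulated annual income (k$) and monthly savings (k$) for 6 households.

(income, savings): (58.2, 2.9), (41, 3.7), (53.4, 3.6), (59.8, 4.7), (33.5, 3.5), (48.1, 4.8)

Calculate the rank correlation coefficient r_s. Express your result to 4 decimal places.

Rank income: 5, 2, 4, 6, 1, 3
Rank savings: 1, 4, 3, 5, 2, 6
d = rank(income) − rank(savings): 4, -2, 1, 1, -1, -3; Σd² = 32
ρ = 1 − 6Σd² / [n(n²−1)] = 1 − 6×32 / (6×35) = 1 − 192/210 ≈ 0.0857

0.0857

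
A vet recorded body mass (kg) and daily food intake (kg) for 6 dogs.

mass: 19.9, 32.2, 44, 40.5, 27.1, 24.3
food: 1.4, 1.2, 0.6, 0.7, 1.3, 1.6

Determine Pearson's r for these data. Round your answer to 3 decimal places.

n = 6, Σx = 188, Σy = 6.8, Σx² = 6334, Σy² = 8.5, Σxy = 195.36
nΣxy − ΣxΣy = 1172.16 − 1278.4 = -106.24
nΣx² − (Σx)² = 38004 − 35344 = 2660; nΣy² − (Σy)² = 51 − 46.24 = 4.76
r = -106.24 / √(2660 × 4.76) = -106.24 / 112.5238 ≈ -0.944

-0.944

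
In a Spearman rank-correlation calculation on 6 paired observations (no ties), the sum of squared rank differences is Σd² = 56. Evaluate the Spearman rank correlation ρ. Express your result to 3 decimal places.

ρ = 1 − 6Σd² / [n(n²−1)] = 1 − 6×56 / (6×35)
  = 1 − 336/210 = 1 − 1.6000 ≈ -0.600

-0.600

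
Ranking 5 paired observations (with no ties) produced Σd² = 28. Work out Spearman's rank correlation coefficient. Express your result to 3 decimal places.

ρ = 1 − 6Σd² / [n(n²−1)] = 1 − 6×28 / (5×24)
  = 1 − 168/120 = 1 − 1.4000 ≈ -0.400

-0.400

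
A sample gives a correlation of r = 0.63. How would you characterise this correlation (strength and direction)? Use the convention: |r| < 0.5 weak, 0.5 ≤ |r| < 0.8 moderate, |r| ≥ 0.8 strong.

moderate positive

r = 0.63 > 0 so the relationship is positive.
|r| = 0.63, which falls in the moderate range.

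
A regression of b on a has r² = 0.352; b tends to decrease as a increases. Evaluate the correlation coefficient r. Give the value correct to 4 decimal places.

-0.5933

|r| = √0.352 = 0.5933
The association is negative, so r = −0.5933.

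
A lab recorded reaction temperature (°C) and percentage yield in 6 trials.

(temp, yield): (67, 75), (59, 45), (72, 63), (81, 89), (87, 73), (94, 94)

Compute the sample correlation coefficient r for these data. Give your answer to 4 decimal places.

n = 6, Σx = 460, Σy = 439, Σx² = 36120, Σy² = 33705, Σxy = 34612
nΣxy − ΣxΣy = 207672 − 201940 = 5732
nΣx² − (Σx)² = 216720 − 211600 = 5120; nΣy² − (Σy)² = 202230 − 192721 = 9509
r = 5732 / √(5120 × 9509) = 5732 / 6977.5411 ≈ 0.8215

0.8215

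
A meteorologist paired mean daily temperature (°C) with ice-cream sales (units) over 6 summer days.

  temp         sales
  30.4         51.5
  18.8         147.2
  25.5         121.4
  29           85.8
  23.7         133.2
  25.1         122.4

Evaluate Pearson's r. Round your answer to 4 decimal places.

-0.9207

n = 6, Σx = 152.5, Σy = 661.5, Σx² = 3960.55, Σy² = 79143.69, Σxy = 16145.94
nΣxy − ΣxΣy = 96875.64 − 100878.75 = -4003.11
nΣx² − (Σx)² = 23763.3 − 23256.25 = 507.05; nΣy² − (Σy)² = 474862.14 − 437582.25 = 37279.89
r = -4003.11 / √(507.05 × 37279.89) = -4003.11 / 4347.7314 ≈ -0.9207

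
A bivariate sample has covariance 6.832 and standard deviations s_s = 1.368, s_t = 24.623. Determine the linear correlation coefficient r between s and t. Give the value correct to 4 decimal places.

r = Cov(s,t) / (s_s · s_t) = 6.832 / (1.368 × 24.623)
  = 6.832 / 33.6843 ≈ 0.2028

0.2028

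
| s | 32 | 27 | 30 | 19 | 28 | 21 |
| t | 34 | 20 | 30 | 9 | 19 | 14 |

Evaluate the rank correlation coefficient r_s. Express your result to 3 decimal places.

0.943

Rank s: 6, 3, 5, 1, 4, 2
Rank t: 6, 4, 5, 1, 3, 2
d = rank(s) − rank(t): 0, -1, 0, 0, 1, 0; Σd² = 2
ρ = 1 − 6Σd² / [n(n²−1)] = 1 − 6×2 / (6×35) = 1 − 12/210 ≈ 0.943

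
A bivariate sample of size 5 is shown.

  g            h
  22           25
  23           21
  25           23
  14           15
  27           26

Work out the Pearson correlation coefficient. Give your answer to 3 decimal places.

n = 5, Σg = 111, Σh = 110, Σg² = 2563, Σh² = 2496, Σgh = 2520
nΣgh − ΣgΣh = 12600 − 12210 = 390
nΣg² − (Σg)² = 12815 − 12321 = 494; nΣh² − (Σh)² = 12480 − 12100 = 380
r = 390 / √(494 × 380) = 390 / 433.2667 ≈ 0.900

0.900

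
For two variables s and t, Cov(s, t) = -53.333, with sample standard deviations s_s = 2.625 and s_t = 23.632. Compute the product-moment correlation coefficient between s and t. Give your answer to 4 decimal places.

r = Cov(s,t) / (s_s · s_t) = -53.333 / (2.625 × 23.632)
  = -53.333 / 62.0340 ≈ -0.8597

-0.8597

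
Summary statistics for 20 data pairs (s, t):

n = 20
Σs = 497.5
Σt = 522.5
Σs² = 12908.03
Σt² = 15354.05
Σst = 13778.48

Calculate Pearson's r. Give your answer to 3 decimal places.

0.820

r = (nΣst − ΣsΣt) / √[(nΣs² − (Σs)²)(nΣt² − (Σt)²)]
Numerator: 20×13778.48 − 497.5×522.5 = 15625.85
Denominator: √[(258160.6 − 247506.25)(307081 − 273006.25)] = √[10654.35 × 34074.75] = 19053.7218
r = 15625.85 / 19053.7218 ≈ 0.820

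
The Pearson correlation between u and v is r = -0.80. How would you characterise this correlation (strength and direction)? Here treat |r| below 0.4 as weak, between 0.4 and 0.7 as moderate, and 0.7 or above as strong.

r = -0.80 < 0 so the relationship is negative.
|r| = 0.80, which falls in the strong range.

strong negative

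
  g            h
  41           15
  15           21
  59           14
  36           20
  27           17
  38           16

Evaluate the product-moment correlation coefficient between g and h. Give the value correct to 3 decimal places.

n = 6, Σg = 216, Σh = 103, Σg² = 8856, Σh² = 1807, Σgh = 3543
nΣgh − ΣgΣh = 21258 − 22248 = -990
nΣg² − (Σg)² = 53136 − 46656 = 6480; nΣh² − (Σh)² = 10842 − 10609 = 233
r = -990 / √(6480 × 233) = -990 / 1228.7555 ≈ -0.806

-0.806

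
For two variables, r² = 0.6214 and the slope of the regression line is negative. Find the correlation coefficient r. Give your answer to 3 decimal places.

|r| = √0.6214 = 0.788
The association is negative, so r = −0.788.

-0.788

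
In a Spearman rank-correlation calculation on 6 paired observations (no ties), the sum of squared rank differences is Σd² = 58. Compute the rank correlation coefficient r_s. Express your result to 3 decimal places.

-0.657

ρ = 1 − 6Σd² / [n(n²−1)] = 1 − 6×58 / (6×35)
  = 1 − 348/210 = 1 − 1.6571 ≈ -0.657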